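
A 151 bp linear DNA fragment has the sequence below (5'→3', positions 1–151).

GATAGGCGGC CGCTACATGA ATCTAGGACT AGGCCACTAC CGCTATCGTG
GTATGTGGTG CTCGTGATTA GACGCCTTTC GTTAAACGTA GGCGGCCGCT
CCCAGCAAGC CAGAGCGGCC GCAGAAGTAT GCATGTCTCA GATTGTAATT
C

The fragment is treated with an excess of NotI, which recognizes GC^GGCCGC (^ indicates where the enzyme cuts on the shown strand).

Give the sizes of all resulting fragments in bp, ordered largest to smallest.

86, 35, 23, 7 bp

NotI sites (GCGGCCGC) start at positions 6, 92, 115.
NotI cuts after base 2 of each site, so after positions 7, 93, 116.
Linear molecule, 3 cuts → 4 fragments:
  1–7 → 7 bp
  8–93 → 86 bp
  94–116 → 23 bp
  117–151 → 35 bp
Sorted largest to smallest: 86, 35, 23, 7 bp.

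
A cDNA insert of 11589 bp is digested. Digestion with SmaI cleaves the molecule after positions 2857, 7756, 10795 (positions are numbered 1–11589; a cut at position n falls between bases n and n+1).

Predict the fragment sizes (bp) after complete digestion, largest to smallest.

Linear molecule, 3 cuts → 4 fragments:
  2857 − 0 = 2857 bp
  7756 − 2857 = 4899 bp
  10795 − 7756 = 3039 bp
  11589 − 10795 = 794 bp
Sorted largest to smallest: 4899, 3039, 2857, 794 bp.

4899, 3039, 2857, 794 bp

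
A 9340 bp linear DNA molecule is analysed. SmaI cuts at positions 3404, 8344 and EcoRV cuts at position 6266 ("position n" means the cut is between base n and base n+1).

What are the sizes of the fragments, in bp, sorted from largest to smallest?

3404, 2862, 2078, 996 bp

Combined cut positions (sorted): 3404, 6266, 8344.
Linear molecule, 3 cuts → 4 fragments:
  3404 − 0 = 3404 bp
  6266 − 3404 = 2862 bp
  8344 − 6266 = 2078 bp
  9340 − 8344 = 996 bp
Sorted largest to smallest: 3404, 2862, 2078, 996 bp.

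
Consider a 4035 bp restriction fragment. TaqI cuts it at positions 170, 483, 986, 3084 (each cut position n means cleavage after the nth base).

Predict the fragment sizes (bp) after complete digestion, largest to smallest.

Linear molecule, 4 cuts → 5 fragments:
  170 − 0 = 170 bp
  483 − 170 = 313 bp
  986 − 483 = 503 bp
  3084 − 986 = 2098 bp
  4035 − 3084 = 951 bp
Sorted largest to smallest: 2098, 951, 503, 313, 170 bp.

2098, 951, 503, 313, 170 bp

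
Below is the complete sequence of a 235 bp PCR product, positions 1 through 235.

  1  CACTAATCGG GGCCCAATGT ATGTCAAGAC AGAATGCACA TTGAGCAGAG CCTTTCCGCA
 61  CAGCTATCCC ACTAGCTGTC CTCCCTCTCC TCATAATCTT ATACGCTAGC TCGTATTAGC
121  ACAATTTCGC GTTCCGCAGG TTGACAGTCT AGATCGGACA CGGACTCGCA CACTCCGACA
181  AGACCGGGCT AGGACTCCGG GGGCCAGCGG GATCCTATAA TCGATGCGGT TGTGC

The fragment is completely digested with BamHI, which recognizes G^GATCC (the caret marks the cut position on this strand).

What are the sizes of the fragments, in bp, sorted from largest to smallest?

The BamHI site (GGATCC) starts at position 210.
BamHI cuts after the first base of each site, so after position 210.
Linear molecule, 1 cut → 2 fragments:
  1–210 → 210 bp
  211–235 → 25 bp
Sorted largest to smallest: 210, 25 bp.

210, 25 bp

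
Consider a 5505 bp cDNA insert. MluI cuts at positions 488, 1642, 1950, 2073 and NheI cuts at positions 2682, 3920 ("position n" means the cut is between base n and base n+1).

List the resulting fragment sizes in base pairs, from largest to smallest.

Combined cut positions (sorted): 488, 1642, 1950, 2073, 2682, 3920.
Linear molecule, 6 cuts → 7 fragments:
  488 − 0 = 488 bp
  1642 − 488 = 1154 bp
  1950 − 1642 = 308 bp
  2073 − 1950 = 123 bp
  2682 − 2073 = 609 bp
  3920 − 2682 = 1238 bp
  5505 − 3920 = 1585 bp
Sorted largest to smallest: 1585, 1238, 1154, 609, 488, 308, 123 bp.

1585, 1238, 1154, 609, 488, 308, 123 bp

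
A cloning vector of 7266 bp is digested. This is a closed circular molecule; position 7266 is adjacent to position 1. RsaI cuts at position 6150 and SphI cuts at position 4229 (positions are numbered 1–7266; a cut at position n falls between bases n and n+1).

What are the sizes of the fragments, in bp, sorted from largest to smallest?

Combined cut positions (sorted): 4229, 6150.
Circular molecule, 2 cuts → 2 fragments:
  6150 − 4229 = 1921 bp
  wrap: 7266 − 6150 + 4229 = 5345 bp
Sorted largest to smallest: 5345, 1921 bp.

5345, 1921 bp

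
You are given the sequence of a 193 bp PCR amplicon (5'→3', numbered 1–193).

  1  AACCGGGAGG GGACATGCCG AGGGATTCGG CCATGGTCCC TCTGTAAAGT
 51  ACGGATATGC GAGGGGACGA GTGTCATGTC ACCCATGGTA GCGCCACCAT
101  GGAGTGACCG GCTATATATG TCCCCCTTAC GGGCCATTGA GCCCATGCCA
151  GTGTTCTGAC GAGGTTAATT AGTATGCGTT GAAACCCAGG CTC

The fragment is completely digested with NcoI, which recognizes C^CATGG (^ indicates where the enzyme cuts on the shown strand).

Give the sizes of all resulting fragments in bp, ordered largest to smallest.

96, 52, 31, 14 bp

NcoI sites (CCATGG) start at positions 31, 83, 97.
NcoI cuts after the first base of each site, so after positions 31, 83, 97.
Linear molecule, 3 cuts → 4 fragments:
  1–31 → 31 bp
  32–83 → 52 bp
  84–97 → 14 bp
  98–193 → 96 bp
Sorted largest to smallest: 96, 52, 31, 14 bp.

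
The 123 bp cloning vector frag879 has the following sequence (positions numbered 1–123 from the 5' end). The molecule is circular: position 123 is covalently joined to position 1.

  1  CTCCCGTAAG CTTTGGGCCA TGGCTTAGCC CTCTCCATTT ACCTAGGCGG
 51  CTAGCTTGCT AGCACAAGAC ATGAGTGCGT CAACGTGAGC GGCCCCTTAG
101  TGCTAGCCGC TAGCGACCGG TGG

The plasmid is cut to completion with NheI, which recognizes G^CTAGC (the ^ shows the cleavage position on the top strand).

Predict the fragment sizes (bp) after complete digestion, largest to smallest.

64, 44, 8, 7 bp

NheI sites (GCTAGC) start at positions 50, 58, 102, 109.
NheI cuts after the first base of each site, so after positions 50, 58, 102, 109.
Circular molecule, 4 cuts → 4 fragments:
  51–58 → 8 bp
  59–102 → 44 bp
  103–109 → 7 bp
  110–123 then 1–50 → 14 + 50 = 64 bp
Sorted largest to smallest: 64, 44, 8, 7 bp.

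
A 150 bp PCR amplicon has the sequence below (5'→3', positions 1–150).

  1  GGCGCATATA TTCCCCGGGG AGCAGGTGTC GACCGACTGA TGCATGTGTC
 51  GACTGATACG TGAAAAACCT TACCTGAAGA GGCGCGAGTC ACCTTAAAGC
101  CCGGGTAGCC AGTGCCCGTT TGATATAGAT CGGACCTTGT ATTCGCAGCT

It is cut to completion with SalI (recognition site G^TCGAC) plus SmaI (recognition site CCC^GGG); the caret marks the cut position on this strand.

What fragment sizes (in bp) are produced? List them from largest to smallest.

54, 48, 20, 16, 12 bp

SalI sites (GTCGAC) start at positions 28, 48.
SalI cuts after the first base of each site, so after positions 28, 48.
SmaI sites (CCCGGG) start at positions 14, 100.
SmaI cuts after base 3 of each site, so after positions 16, 102.
Combined cut positions: 16, 28, 48, 102.
Linear molecule, 4 cuts → 5 fragments:
  1–16 → 16 bp
  17–28 → 12 bp
  29–48 → 20 bp
  49–102 → 54 bp
  103–150 → 48 bp
Sorted largest to smallest: 54, 48, 20, 16, 12 bp.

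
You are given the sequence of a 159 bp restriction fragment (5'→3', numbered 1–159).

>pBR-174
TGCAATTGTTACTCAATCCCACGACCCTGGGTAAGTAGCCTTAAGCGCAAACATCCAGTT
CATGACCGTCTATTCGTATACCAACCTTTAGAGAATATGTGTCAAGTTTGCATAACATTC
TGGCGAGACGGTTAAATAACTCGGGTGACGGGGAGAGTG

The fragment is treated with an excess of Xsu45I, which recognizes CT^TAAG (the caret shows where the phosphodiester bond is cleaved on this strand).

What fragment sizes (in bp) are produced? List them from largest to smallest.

The Xsu45I site (CTTAAG) starts at position 40.
Xsu45I cuts after base 2 of each site, so after position 41.
Linear molecule, 1 cut → 2 fragments:
  1–41 → 41 bp
  42–159 → 118 bp
Sorted largest to smallest: 118, 41 bp.

118, 41 bp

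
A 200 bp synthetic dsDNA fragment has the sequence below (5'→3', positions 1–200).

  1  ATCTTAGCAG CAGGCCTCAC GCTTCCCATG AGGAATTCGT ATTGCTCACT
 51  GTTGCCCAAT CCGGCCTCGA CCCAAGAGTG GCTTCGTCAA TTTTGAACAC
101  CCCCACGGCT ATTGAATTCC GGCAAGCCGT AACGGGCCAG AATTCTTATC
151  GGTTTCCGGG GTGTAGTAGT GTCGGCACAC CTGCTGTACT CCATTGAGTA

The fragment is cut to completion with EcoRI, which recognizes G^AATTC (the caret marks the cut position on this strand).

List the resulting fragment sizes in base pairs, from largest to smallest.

EcoRI sites (GAATTC) start at positions 33, 114, 140.
EcoRI cuts after the first base of each site, so after positions 33, 114, 140.
Linear molecule, 3 cuts → 4 fragments:
  1–33 → 33 bp
  34–114 → 81 bp
  115–140 → 26 bp
  141–200 → 60 bp
Sorted largest to smallest: 81, 60, 33, 26 bp.

81, 60, 33, 26 bp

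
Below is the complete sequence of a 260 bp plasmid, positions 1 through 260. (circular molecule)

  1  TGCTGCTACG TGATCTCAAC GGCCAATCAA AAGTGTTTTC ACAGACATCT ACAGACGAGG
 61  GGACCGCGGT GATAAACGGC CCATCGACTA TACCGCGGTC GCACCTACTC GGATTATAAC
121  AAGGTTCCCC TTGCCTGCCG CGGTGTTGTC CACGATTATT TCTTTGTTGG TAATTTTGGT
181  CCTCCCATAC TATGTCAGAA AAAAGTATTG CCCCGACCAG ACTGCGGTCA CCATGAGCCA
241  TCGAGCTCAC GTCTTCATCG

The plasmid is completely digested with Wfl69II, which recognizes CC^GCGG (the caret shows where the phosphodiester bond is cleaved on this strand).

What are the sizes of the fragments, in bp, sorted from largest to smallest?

186, 45, 29 bp

Wfl69II sites (CCGCGG) start at positions 64, 93, 138.
Wfl69II cuts after base 2 of each site, so after positions 65, 94, 139.
Circular molecule, 3 cuts → 3 fragments:
  66–94 → 29 bp
  95–139 → 45 bp
  140–260 then 1–65 → 121 + 65 = 186 bp
Sorted largest to smallest: 186, 45, 29 bp.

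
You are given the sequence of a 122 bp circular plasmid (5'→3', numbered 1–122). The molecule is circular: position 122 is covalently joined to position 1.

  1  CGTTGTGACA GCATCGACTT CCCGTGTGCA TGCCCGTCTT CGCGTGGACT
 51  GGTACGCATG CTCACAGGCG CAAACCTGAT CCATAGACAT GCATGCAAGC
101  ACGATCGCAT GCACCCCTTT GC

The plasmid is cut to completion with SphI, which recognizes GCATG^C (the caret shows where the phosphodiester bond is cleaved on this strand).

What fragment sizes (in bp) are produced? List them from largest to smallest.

43, 35, 28, 16 bp

SphI sites (GCATGC) start at positions 28, 56, 91, 107.
SphI cuts after base 5 of each site (before the last base), so after positions 32, 60, 95, 111.
Circular molecule, 4 cuts → 4 fragments:
  33–60 → 28 bp
  61–95 → 35 bp
  96–111 → 16 bp
  112–122 then 1–32 → 11 + 32 = 43 bp
Sorted largest to smallest: 43, 35, 28, 16 bp.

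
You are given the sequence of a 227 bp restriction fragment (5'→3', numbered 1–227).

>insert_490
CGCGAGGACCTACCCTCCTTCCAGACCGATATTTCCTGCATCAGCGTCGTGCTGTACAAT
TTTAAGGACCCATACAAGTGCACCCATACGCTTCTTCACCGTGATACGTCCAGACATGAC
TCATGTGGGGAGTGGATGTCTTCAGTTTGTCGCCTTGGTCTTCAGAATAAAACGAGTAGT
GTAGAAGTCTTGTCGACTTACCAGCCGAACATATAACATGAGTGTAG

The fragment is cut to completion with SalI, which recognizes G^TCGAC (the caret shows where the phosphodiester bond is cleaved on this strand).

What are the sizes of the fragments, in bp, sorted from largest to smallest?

192, 35 bp

The SalI site (GTCGAC) starts at position 192.
SalI cuts after the first base of each site, so after position 192.
Linear molecule, 1 cut → 2 fragments:
  1–192 → 192 bp
  193–227 → 35 bp
Sorted largest to smallest: 192, 35 bp.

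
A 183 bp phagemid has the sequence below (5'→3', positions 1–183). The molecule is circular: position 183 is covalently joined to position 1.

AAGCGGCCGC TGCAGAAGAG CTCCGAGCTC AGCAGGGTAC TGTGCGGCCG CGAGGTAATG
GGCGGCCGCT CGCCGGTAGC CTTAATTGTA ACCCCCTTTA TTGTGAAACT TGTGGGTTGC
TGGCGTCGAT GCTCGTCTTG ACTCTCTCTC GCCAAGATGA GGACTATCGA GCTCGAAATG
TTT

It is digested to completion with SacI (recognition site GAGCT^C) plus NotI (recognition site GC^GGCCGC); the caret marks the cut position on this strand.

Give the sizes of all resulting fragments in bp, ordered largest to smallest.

SacI sites (GAGCTC) start at positions 18, 25, 169.
SacI cuts after base 5 of each site (before the last base), so after positions 22, 29, 173.
NotI sites (GCGGCCGC) start at positions 3, 44, 62.
NotI cuts after base 2 of each site, so after positions 4, 45, 63.
Combined cut positions: 4, 22, 29, 45, 63, 173.
Circular molecule, 6 cuts → 6 fragments:
  5–22 → 18 bp
  23–29 → 7 bp
  30–45 → 16 bp
  46–63 → 18 bp
  64–173 → 110 bp
  174–183 then 1–4 → 10 + 4 = 14 bp
Sorted largest to smallest: 110, 18, 18, 16, 14, 7 bp.

110, 18, 18, 16, 14, 7 bp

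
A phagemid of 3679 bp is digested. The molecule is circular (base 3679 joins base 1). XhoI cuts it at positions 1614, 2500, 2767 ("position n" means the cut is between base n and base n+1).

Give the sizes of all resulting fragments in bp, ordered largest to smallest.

Circular molecule, 3 cuts → 3 fragments:
  2500 − 1614 = 886 bp
  2767 − 2500 = 267 bp
  wrap: 3679 − 2767 + 1614 = 2526 bp
Sorted largest to smallest: 2526, 886, 267 bp.

2526, 886, 267 bp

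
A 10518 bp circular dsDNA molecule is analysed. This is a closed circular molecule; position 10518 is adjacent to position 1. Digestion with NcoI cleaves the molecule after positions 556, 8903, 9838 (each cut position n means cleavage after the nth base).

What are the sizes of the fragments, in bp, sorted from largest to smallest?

8347, 1236, 935 bp

Circular molecule, 3 cuts → 3 fragments:
  8903 − 556 = 8347 bp
  9838 − 8903 = 935 bp
  wrap: 10518 − 9838 + 556 = 1236 bp
Sorted largest to smallest: 8347, 1236, 935 bp.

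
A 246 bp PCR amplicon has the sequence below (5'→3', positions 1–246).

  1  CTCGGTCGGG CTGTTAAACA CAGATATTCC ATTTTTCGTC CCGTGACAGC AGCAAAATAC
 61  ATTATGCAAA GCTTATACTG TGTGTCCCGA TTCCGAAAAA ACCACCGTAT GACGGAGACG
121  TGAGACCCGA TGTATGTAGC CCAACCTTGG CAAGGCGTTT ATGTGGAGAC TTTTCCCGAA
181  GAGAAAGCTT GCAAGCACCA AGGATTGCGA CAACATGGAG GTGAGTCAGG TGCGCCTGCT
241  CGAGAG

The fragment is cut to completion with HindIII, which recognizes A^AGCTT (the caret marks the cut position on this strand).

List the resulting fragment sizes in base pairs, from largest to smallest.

HindIII sites (AAGCTT) start at positions 69, 185.
HindIII cuts after the first base of each site, so after positions 69, 185.
Linear molecule, 2 cuts → 3 fragments:
  1–69 → 69 bp
  70–185 → 116 bp
  186–246 → 61 bp
Sorted largest to smallest: 116, 69, 61 bp.

116, 69, 61 bp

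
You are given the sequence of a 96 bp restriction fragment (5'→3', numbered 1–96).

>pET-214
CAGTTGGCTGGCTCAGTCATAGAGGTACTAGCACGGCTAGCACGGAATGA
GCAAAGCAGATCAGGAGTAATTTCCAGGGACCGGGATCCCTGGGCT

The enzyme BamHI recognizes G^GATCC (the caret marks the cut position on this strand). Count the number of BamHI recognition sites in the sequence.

GGATCC occurs starting at position 84.
BamHI cuts at 1 site.

1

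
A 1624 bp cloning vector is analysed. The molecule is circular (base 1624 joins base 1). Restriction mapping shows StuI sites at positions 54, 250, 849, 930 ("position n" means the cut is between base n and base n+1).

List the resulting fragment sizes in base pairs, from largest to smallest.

Circular molecule, 4 cuts → 4 fragments:
  250 − 54 = 196 bp
  849 − 250 = 599 bp
  930 − 849 = 81 bp
  wrap: 1624 − 930 + 54 = 748 bp
Sorted largest to smallest: 748, 599, 196, 81 bp.

748, 599, 196, 81 bp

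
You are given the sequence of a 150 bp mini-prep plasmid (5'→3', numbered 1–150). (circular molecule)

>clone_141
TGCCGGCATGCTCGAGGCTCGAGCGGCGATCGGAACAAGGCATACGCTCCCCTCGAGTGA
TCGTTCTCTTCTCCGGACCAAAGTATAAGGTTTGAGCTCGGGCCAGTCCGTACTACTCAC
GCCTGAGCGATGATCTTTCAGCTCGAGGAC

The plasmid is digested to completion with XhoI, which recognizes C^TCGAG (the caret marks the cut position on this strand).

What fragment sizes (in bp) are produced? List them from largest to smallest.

90, 34, 19, 7 bp

XhoI sites (CTCGAG) start at positions 11, 18, 52, 142.
XhoI cuts after the first base of each site, so after positions 11, 18, 52, 142.
Circular molecule, 4 cuts → 4 fragments:
  12–18 → 7 bp
  19–52 → 34 bp
  53–142 → 90 bp
  143–150 then 1–11 → 8 + 11 = 19 bp
Sorted largest to smallest: 90, 34, 19, 7 bp.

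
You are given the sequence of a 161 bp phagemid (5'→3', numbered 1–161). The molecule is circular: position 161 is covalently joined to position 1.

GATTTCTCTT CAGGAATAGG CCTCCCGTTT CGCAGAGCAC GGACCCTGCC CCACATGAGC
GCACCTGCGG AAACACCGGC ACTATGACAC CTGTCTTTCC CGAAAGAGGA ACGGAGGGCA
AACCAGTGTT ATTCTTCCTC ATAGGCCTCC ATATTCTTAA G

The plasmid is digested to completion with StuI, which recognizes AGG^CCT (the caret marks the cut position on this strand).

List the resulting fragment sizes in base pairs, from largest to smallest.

StuI sites (AGGCCT) start at positions 18, 143.
StuI cuts after base 3 of each site, so after positions 20, 145.
Circular molecule, 2 cuts → 2 fragments:
  21–145 → 125 bp
  146–161 then 1–20 → 16 + 20 = 36 bp
Sorted largest to smallest: 125, 36 bp.

125, 36 bp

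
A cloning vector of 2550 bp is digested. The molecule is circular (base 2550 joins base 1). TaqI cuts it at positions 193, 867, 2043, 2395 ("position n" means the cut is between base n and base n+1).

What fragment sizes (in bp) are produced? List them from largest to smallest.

Circular molecule, 4 cuts → 4 fragments:
  867 − 193 = 674 bp
  2043 − 867 = 1176 bp
  2395 − 2043 = 352 bp
  wrap: 2550 − 2395 + 193 = 348 bp
Sorted largest to smallest: 1176, 674, 352, 348 bp.

1176, 674, 352, 348 bp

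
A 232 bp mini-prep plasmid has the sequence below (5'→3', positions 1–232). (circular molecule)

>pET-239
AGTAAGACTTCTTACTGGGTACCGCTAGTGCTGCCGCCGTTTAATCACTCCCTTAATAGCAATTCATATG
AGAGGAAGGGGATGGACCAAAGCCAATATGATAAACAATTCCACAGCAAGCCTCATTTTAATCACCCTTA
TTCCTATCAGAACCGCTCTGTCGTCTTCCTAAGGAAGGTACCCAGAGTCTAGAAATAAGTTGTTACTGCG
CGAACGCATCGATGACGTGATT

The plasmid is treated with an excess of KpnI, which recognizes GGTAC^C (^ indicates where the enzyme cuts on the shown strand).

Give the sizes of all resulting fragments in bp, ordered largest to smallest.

KpnI sites (GGTACC) start at positions 18, 177.
KpnI cuts after base 5 of each site (before the last base), so after positions 22, 181.
Circular molecule, 2 cuts → 2 fragments:
  23–181 → 159 bp
  182–232 then 1–22 → 51 + 22 = 73 bp
Sorted largest to smallest: 159, 73 bp.

159, 73 bp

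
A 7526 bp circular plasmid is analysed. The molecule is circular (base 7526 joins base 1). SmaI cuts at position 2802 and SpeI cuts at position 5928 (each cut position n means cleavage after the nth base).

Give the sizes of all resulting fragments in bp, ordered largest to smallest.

4400, 3126 bp

Combined cut positions (sorted): 2802, 5928.
Circular molecule, 2 cuts → 2 fragments:
  5928 − 2802 = 3126 bp
  wrap: 7526 − 5928 + 2802 = 4400 bp
Sorted largest to smallest: 4400, 3126 bp.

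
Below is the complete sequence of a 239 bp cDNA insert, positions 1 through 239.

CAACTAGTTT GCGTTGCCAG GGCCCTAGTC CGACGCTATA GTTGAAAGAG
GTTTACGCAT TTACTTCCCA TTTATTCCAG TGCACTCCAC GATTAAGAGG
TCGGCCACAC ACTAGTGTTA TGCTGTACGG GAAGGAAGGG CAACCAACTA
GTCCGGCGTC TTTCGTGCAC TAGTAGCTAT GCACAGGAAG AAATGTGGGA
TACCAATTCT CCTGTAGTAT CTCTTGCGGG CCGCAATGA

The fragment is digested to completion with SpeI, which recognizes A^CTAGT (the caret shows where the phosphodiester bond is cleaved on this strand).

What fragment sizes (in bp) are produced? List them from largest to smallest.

108, 70, 36, 22, 3 bp

SpeI sites (ACTAGT) start at positions 3, 111, 147, 169.
SpeI cuts after the first base of each site, so after positions 3, 111, 147, 169.
Linear molecule, 4 cuts → 5 fragments:
  1–3 → 3 bp
  4–111 → 108 bp
  112–147 → 36 bp
  148–169 → 22 bp
  170–239 → 70 bp
Sorted largest to smallest: 108, 70, 36, 22, 3 bp.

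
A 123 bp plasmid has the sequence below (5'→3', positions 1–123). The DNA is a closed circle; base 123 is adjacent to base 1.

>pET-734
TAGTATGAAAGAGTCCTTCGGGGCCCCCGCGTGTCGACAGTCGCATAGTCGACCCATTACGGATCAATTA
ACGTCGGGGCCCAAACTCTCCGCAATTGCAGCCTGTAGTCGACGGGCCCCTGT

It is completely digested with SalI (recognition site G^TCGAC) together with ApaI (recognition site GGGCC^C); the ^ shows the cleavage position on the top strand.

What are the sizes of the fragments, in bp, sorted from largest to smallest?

SalI sites (GTCGAC) start at positions 33, 48, 108.
SalI cuts after the first base of each site, so after positions 33, 48, 108.
ApaI sites (GGGCCC) start at positions 21, 77, 114.
ApaI cuts after base 5 of each site (before the last base), so after positions 25, 81, 118.
Combined cut positions: 25, 33, 48, 81, 108, 118.
Circular molecule, 6 cuts → 6 fragments:
  26–33 → 8 bp
  34–48 → 15 bp
  49–81 → 33 bp
  82–108 → 27 bp
  109–118 → 10 bp
  119–123 then 1–25 → 5 + 25 = 30 bp
Sorted largest to smallest: 33, 30, 27, 15, 10, 8 bp.

33, 30, 27, 15, 10, 8 bp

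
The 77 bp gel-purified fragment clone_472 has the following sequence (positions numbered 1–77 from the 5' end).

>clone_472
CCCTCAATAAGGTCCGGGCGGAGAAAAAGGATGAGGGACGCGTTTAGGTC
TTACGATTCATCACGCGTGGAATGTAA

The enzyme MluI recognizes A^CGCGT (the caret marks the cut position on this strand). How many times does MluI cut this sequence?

2

ACGCGT occurs starting at positions 38, 63.
MluI cuts at 2 sites.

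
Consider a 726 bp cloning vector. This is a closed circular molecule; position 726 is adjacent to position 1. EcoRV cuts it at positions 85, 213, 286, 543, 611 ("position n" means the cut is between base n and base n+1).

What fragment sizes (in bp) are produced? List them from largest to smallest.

257, 200, 128, 73, 68 bp

Circular molecule, 5 cuts → 5 fragments:
  213 − 85 = 128 bp
  286 − 213 = 73 bp
  543 − 286 = 257 bp
  611 − 543 = 68 bp
  wrap: 726 − 611 + 85 = 200 bp
Sorted largest to smallest: 257, 200, 128, 73, 68 bp.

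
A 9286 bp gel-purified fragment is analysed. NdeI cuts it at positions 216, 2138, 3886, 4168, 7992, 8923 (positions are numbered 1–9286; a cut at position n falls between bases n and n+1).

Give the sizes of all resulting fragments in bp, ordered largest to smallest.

3824, 1922, 1748, 931, 363, 282, 216 bp

Linear molecule, 6 cuts → 7 fragments:
  216 − 0 = 216 bp
  2138 − 216 = 1922 bp
  3886 − 2138 = 1748 bp
  4168 − 3886 = 282 bp
  7992 − 4168 = 3824 bp
  8923 − 7992 = 931 bp
  9286 − 8923 = 363 bp
Sorted largest to smallest: 3824, 1922, 1748, 931, 363, 282, 216 bp.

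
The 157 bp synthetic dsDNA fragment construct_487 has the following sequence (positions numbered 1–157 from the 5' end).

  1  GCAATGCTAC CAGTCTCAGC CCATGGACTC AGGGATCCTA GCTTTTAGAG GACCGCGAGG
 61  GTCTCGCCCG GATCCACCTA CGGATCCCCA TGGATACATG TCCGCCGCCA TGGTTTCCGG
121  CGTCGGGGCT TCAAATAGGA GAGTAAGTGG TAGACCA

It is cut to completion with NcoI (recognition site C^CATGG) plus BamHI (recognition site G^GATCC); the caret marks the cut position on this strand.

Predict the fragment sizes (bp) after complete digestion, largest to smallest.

NcoI sites (CCATGG) start at positions 21, 88, 108.
NcoI cuts after the first base of each site, so after positions 21, 88, 108.
BamHI sites (GGATCC) start at positions 33, 70, 82.
BamHI cuts after the first base of each site, so after positions 33, 70, 82.
Combined cut positions: 21, 33, 70, 82, 88, 108.
Linear molecule, 6 cuts → 7 fragments:
  1–21 → 21 bp
  22–33 → 12 bp
  34–70 → 37 bp
  71–82 → 12 bp
  83–88 → 6 bp
  89–108 → 20 bp
  109–157 → 49 bp
Sorted largest to smallest: 49, 37, 21, 20, 12, 12, 6 bp.

49, 37, 21, 20, 12, 12, 6 bp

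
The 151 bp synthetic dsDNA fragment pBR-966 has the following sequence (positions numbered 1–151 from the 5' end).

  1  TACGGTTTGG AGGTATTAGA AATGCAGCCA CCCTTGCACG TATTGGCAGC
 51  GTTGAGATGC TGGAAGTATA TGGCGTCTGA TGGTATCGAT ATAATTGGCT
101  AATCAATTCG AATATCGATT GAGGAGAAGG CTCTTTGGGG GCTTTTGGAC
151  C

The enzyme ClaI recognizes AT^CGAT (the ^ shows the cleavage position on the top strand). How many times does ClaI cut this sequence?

ATCGAT occurs starting at positions 85, 114.
ClaI cuts at 2 sites.

2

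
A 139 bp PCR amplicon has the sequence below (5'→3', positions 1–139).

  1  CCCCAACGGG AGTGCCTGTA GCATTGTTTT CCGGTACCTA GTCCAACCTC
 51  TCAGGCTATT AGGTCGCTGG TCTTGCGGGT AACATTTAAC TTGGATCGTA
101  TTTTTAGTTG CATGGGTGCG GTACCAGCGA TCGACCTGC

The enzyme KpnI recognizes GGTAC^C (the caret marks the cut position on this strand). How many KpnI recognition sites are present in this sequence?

2

GGTACC occurs starting at positions 33, 120.
KpnI cuts at 2 sites.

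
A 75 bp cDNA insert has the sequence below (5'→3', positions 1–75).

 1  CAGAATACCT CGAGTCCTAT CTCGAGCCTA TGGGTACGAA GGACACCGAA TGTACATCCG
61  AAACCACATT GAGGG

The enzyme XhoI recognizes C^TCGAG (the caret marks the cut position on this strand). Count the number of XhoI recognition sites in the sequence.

CTCGAG occurs starting at positions 9, 21.
XhoI cuts at 2 sites.

2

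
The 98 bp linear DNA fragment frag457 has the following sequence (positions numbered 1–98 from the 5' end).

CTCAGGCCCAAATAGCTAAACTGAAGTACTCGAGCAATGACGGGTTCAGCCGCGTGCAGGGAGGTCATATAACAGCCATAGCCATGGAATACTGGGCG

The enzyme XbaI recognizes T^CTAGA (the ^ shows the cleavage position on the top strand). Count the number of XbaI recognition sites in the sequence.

No occurrence of TCTAGA is present in the sequence.
XbaI does not cut: 0 sites.

0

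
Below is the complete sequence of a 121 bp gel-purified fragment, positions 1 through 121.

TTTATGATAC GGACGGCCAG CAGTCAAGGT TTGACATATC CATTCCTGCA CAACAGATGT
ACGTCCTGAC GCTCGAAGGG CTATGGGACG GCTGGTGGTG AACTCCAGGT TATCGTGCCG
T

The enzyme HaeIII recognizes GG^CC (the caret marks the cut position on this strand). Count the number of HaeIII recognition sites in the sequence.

GGCC occurs starting at position 15.
HaeIII cuts at 1 site.

1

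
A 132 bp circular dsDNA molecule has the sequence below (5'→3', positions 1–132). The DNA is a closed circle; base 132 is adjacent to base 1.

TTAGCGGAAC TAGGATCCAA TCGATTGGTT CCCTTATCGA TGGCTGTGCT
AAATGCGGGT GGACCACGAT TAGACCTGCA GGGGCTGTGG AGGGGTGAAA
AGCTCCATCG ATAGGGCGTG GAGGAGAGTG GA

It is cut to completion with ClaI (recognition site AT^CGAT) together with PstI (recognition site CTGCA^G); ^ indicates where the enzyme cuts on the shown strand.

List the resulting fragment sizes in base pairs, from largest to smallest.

ClaI sites (ATCGAT) start at positions 20, 36, 107.
ClaI cuts after base 2 of each site, so after positions 21, 37, 108.
The PstI site (CTGCAG) starts at position 76.
PstI cuts after base 5 of each site (before the last base), so after position 80.
Combined cut positions: 21, 37, 80, 108.
Circular molecule, 4 cuts → 4 fragments:
  22–37 → 16 bp
  38–80 → 43 bp
  81–108 → 28 bp
  109–132 then 1–21 → 24 + 21 = 45 bp
Sorted largest to smallest: 45, 43, 28, 16 bp.

45, 43, 28, 16 bp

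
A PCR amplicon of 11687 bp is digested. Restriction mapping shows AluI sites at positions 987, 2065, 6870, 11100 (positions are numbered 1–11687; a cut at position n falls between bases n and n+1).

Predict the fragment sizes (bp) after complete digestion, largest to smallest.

Linear molecule, 4 cuts → 5 fragments:
  987 − 0 = 987 bp
  2065 − 987 = 1078 bp
  6870 − 2065 = 4805 bp
  11100 − 6870 = 4230 bp
  11687 − 11100 = 587 bp
Sorted largest to smallest: 4805, 4230, 1078, 987, 587 bp.

4805, 4230, 1078, 987, 587 bp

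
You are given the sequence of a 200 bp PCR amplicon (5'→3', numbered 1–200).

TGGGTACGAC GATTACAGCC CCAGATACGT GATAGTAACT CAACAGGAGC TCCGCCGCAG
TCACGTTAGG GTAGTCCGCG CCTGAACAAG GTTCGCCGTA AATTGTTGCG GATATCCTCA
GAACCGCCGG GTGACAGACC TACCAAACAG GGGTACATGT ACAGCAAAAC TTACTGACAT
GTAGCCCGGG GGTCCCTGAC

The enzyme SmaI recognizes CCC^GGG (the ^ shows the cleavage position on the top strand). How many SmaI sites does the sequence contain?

CCCGGG occurs starting at position 185.
SmaI cuts at 1 site.

1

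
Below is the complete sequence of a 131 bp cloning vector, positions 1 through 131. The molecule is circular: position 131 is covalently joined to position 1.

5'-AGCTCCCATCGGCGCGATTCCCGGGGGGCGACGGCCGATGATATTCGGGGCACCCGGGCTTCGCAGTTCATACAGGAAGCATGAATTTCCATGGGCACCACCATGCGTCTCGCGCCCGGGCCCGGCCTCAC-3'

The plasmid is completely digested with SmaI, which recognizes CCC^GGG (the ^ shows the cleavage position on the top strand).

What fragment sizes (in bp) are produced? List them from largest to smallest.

62, 36, 33 bp

SmaI sites (CCCGGG) start at positions 20, 53, 115.
SmaI cuts after base 3 of each site, so after positions 22, 55, 117.
Circular molecule, 3 cuts → 3 fragments:
  23–55 → 33 bp
  56–117 → 62 bp
  118–131 then 1–22 → 14 + 22 = 36 bp
Sorted largest to smallest: 62, 36, 33 bp.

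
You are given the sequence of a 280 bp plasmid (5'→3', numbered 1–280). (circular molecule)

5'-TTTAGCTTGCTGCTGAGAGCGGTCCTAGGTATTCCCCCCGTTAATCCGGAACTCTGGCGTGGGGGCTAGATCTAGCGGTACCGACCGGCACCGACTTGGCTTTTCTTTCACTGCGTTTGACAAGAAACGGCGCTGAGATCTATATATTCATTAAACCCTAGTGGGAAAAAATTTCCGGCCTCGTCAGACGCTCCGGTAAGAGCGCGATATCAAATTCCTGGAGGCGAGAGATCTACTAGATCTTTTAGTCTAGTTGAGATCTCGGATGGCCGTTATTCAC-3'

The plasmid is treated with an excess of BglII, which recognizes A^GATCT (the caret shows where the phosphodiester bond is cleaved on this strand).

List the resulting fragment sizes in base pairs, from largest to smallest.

93, 91, 68, 19, 9 bp

BglII sites (AGATCT) start at positions 68, 136, 229, 238, 257.
BglII cuts after the first base of each site, so after positions 68, 136, 229, 238, 257.
Circular molecule, 5 cuts → 5 fragments:
  69–136 → 68 bp
  137–229 → 93 bp
  230–238 → 9 bp
  239–257 → 19 bp
  258–280 then 1–68 → 23 + 68 = 91 bp
Sorted largest to smallest: 93, 91, 68, 19, 9 bp.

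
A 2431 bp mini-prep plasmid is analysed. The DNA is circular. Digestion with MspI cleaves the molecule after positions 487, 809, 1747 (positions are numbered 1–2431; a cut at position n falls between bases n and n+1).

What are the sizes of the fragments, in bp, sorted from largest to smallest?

Circular molecule, 3 cuts → 3 fragments:
  809 − 487 = 322 bp
  1747 − 809 = 938 bp
  wrap: 2431 − 1747 + 487 = 1171 bp
Sorted largest to smallest: 1171, 938, 322 bp.

1171, 938, 322 bp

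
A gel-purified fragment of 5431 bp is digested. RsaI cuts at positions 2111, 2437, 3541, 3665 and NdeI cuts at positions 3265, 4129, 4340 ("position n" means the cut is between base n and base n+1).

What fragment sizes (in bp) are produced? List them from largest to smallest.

Combined cut positions (sorted): 2111, 2437, 3265, 3541, 3665, 4129, 4340.
Linear molecule, 7 cuts → 8 fragments:
  2111 − 0 = 2111 bp
  2437 − 2111 = 326 bp
  3265 − 2437 = 828 bp
  3541 − 3265 = 276 bp
  3665 − 3541 = 124 bp
  4129 − 3665 = 464 bp
  4340 − 4129 = 211 bp
  5431 − 4340 = 1091 bp
Sorted largest to smallest: 2111, 1091, 828, 464, 326, 276, 211, 124 bp.

2111, 1091, 828, 464, 326, 276, 211, 124 bp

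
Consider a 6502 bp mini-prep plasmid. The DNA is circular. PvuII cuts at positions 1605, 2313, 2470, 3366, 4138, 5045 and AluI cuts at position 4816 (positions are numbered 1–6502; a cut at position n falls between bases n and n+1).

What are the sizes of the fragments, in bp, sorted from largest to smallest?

Combined cut positions (sorted): 1605, 2313, 2470, 3366, 4138, 4816, 5045.
Circular molecule, 7 cuts → 7 fragments:
  2313 − 1605 = 708 bp
  2470 − 2313 = 157 bp
  3366 − 2470 = 896 bp
  4138 − 3366 = 772 bp
  4816 − 4138 = 678 bp
  5045 − 4816 = 229 bp
  wrap: 6502 − 5045 + 1605 = 3062 bp
Sorted largest to smallest: 3062, 896, 772, 708, 678, 229, 157 bp.

3062, 896, 772, 708, 678, 229, 157 bp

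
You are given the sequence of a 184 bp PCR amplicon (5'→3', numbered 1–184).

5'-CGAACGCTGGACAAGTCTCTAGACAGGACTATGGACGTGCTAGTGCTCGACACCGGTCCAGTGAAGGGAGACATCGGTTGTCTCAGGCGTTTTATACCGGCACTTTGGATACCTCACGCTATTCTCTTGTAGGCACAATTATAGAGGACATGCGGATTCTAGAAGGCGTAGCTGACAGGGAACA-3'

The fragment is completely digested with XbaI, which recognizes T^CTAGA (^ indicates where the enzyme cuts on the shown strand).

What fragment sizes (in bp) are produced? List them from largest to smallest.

140, 26, 18 bp

XbaI sites (TCTAGA) start at positions 18, 158.
XbaI cuts after the first base of each site, so after positions 18, 158.
Linear molecule, 2 cuts → 3 fragments:
  1–18 → 18 bp
  19–158 → 140 bp
  159–184 → 26 bp
Sorted largest to smallest: 140, 26, 18 bp.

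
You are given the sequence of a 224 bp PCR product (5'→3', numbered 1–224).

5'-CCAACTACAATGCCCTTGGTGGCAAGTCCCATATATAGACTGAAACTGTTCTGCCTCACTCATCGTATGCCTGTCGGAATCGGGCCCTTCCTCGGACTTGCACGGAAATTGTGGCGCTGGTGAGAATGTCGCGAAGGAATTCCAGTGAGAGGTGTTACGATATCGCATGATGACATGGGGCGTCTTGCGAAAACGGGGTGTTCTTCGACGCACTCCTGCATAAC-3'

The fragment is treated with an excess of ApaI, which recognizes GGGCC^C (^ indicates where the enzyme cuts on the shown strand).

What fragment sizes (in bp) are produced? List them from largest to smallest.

The ApaI site (GGGCCC) starts at position 82.
ApaI cuts after base 5 of each site (before the last base), so after position 86.
Linear molecule, 1 cut → 2 fragments:
  1–86 → 86 bp
  87–224 → 138 bp
Sorted largest to smallest: 138, 86 bp.

138, 86 bp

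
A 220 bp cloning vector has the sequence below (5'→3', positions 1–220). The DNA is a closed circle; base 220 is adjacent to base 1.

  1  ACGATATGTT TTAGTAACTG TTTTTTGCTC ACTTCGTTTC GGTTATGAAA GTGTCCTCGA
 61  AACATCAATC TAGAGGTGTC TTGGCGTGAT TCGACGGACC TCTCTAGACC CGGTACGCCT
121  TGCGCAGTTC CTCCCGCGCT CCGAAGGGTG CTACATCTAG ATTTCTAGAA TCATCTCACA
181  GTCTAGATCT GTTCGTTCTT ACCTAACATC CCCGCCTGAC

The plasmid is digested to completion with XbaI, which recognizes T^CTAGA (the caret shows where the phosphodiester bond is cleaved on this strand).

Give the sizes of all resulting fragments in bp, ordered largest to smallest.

107, 53, 34, 18, 8 bp

XbaI sites (TCTAGA) start at positions 69, 103, 156, 164, 182.
XbaI cuts after the first base of each site, so after positions 69, 103, 156, 164, 182.
Circular molecule, 5 cuts → 5 fragments:
  70–103 → 34 bp
  104–156 → 53 bp
  157–164 → 8 bp
  165–182 → 18 bp
  183–220 then 1–69 → 38 + 69 = 107 bp
Sorted largest to smallest: 107, 53, 34, 18, 8 bp.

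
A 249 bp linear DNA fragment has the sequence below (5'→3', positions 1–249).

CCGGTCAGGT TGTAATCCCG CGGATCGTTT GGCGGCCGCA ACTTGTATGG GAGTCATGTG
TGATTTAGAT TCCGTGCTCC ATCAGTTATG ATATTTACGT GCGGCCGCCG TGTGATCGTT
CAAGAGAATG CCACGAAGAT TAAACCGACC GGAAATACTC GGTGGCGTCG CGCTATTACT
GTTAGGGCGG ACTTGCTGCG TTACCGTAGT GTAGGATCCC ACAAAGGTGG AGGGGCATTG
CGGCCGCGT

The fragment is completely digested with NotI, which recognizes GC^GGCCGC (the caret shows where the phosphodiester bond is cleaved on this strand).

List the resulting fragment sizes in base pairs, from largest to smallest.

139, 69, 33, 8 bp

NotI sites (GCGGCCGC) start at positions 32, 101, 240.
NotI cuts after base 2 of each site, so after positions 33, 102, 241.
Linear molecule, 3 cuts → 4 fragments:
  1–33 → 33 bp
  34–102 → 69 bp
  103–241 → 139 bp
  242–249 → 8 bp
Sorted largest to smallest: 139, 69, 33, 8 bp.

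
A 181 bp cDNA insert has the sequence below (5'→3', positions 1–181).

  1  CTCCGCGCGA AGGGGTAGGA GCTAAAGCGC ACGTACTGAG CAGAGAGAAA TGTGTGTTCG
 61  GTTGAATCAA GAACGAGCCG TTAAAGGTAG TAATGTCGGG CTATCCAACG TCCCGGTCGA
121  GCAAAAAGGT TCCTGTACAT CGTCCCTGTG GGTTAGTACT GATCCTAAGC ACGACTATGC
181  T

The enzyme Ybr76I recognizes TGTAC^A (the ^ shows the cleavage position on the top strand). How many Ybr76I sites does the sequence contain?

1

TGTACA occurs starting at position 134.
Ybr76I cuts at 1 site.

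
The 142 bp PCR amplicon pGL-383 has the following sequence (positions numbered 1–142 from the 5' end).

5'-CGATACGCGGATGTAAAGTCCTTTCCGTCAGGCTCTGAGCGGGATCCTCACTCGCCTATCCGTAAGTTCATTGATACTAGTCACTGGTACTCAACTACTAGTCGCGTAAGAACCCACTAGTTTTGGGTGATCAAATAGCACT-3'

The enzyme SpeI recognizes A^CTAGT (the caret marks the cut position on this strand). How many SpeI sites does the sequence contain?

ACTAGT occurs starting at positions 76, 97, 116.
SpeI cuts at 3 sites.

3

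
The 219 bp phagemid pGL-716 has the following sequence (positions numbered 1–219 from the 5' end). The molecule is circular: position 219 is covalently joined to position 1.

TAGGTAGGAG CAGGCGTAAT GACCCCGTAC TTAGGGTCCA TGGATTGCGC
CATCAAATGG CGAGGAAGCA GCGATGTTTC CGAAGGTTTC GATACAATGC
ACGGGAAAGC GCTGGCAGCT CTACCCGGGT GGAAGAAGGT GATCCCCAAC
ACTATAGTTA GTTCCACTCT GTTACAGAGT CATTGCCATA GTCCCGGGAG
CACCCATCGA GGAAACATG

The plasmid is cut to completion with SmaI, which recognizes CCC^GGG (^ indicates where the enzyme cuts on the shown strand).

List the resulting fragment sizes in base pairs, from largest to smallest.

150, 69 bp

SmaI sites (CCCGGG) start at positions 124, 193.
SmaI cuts after base 3 of each site, so after positions 126, 195.
Circular molecule, 2 cuts → 2 fragments:
  127–195 → 69 bp
  196–219 then 1–126 → 24 + 126 = 150 bp
Sorted largest to smallest: 150, 69 bp.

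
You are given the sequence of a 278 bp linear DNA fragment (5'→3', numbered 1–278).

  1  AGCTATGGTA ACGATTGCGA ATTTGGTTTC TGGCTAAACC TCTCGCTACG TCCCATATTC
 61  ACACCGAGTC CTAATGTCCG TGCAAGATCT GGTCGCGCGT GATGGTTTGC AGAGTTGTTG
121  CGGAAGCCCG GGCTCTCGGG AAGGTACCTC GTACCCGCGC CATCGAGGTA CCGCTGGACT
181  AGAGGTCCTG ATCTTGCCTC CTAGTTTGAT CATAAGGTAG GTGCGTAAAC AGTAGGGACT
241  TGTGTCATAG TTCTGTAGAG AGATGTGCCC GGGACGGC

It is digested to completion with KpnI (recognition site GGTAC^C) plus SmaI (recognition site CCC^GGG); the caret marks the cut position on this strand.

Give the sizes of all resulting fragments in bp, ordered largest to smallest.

KpnI sites (GGTACC) start at positions 143, 167.
KpnI cuts after base 5 of each site (before the last base), so after positions 147, 171.
SmaI sites (CCCGGG) start at positions 127, 268.
SmaI cuts after base 3 of each site, so after positions 129, 270.
Combined cut positions: 129, 147, 171, 270.
Linear molecule, 4 cuts → 5 fragments:
  1–129 → 129 bp
  130–147 → 18 bp
  148–171 → 24 bp
  172–270 → 99 bp
  271–278 → 8 bp
Sorted largest to smallest: 129, 99, 24, 18, 8 bp.

129, 99, 24, 18, 8 bp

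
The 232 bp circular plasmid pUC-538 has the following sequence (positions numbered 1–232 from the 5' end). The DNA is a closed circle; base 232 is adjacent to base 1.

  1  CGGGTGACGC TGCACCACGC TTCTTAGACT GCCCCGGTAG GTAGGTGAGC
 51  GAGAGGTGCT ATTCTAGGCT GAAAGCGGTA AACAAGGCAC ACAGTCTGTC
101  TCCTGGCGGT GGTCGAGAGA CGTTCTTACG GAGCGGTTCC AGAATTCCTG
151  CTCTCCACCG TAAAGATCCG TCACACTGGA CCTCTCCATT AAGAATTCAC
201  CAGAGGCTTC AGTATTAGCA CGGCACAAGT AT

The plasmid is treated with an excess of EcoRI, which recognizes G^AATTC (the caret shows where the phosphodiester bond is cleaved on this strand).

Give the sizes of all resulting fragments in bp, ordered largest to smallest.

181, 51 bp

EcoRI sites (GAATTC) start at positions 142, 193.
EcoRI cuts after the first base of each site, so after positions 142, 193.
Circular molecule, 2 cuts → 2 fragments:
  143–193 → 51 bp
  194–232 then 1–142 → 39 + 142 = 181 bp
Sorted largest to smallest: 181, 51 bp.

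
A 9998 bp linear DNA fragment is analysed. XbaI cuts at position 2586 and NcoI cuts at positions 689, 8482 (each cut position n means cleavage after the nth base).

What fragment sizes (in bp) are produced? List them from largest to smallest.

Combined cut positions (sorted): 689, 2586, 8482.
Linear molecule, 3 cuts → 4 fragments:
  689 − 0 = 689 bp
  2586 − 689 = 1897 bp
  8482 − 2586 = 5896 bp
  9998 − 8482 = 1516 bp
Sorted largest to smallest: 5896, 1897, 1516, 689 bp.

5896, 1897, 1516, 689 bp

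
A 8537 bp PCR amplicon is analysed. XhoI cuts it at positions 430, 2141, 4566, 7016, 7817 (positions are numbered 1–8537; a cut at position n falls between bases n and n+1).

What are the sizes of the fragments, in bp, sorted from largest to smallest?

Linear molecule, 5 cuts → 6 fragments:
  430 − 0 = 430 bp
  2141 − 430 = 1711 bp
  4566 − 2141 = 2425 bp
  7016 − 4566 = 2450 bp
  7817 − 7016 = 801 bp
  8537 − 7817 = 720 bp
Sorted largest to smallest: 2450, 2425, 1711, 801, 720, 430 bp.

2450, 2425, 1711, 801, 720, 430 bp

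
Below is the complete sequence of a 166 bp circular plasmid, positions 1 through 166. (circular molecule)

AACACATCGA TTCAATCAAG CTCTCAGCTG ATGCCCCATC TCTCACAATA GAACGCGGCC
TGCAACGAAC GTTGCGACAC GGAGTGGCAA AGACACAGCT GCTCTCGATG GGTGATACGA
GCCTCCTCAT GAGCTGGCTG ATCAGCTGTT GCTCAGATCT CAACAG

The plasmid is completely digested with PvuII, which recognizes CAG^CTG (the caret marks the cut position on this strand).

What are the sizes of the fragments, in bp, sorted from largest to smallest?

71, 48, 47 bp

PvuII sites (CAGCTG) start at positions 25, 96, 143.
PvuII cuts after base 3 of each site, so after positions 27, 98, 145.
Circular molecule, 3 cuts → 3 fragments:
  28–98 → 71 bp
  99–145 → 47 bp
  146–166 then 1–27 → 21 + 27 = 48 bp
Sorted largest to smallest: 71, 48, 47 bp.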